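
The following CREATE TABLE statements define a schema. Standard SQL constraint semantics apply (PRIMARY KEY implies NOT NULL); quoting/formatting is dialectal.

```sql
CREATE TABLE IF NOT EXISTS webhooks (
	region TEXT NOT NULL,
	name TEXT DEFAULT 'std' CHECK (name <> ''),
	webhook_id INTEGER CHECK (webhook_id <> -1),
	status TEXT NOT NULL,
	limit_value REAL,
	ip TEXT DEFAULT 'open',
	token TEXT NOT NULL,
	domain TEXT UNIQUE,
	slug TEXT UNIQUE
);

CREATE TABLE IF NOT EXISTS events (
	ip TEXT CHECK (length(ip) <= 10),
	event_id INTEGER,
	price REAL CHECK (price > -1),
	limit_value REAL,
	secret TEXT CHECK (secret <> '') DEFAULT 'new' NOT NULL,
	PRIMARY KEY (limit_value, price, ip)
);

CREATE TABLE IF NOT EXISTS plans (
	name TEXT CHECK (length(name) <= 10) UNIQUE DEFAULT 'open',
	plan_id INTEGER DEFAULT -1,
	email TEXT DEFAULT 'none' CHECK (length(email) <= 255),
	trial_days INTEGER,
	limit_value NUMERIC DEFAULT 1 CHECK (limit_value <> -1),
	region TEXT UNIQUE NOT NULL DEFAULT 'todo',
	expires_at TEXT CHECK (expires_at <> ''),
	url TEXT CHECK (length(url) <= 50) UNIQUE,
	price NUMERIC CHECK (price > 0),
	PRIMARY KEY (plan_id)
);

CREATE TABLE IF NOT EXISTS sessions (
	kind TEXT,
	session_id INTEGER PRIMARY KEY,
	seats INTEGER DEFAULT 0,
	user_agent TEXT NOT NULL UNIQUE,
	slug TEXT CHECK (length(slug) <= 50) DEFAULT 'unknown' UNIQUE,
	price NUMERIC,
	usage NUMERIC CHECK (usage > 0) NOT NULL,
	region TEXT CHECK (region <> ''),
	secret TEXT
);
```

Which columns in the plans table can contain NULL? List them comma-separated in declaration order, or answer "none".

name, email, trial_days, limit_value, expires_at, url, price

- name: CHECK does not forbid NULL (a CHECK constraint passes when its expression is NULL) → nullable.
- plan_id: part of the PRIMARY KEY, which implies NOT NULL → not nullable.
- email: CHECK does not forbid NULL (a CHECK constraint passes when its expression is NULL) → nullable.
- trial_days: no NOT NULL constraint applies → nullable.
- limit_value: CHECK does not forbid NULL (a CHECK constraint passes when its expression is NULL) → nullable.
- region: declared NOT NULL → not nullable.
- expires_at: CHECK does not forbid NULL (a CHECK constraint passes when its expression is NULL) → nullable.
- url: CHECK does not forbid NULL (a CHECK constraint passes when its expression is NULL) → nullable.
- price: CHECK does not forbid NULL (a CHECK constraint passes when its expression is NULL) → nullable.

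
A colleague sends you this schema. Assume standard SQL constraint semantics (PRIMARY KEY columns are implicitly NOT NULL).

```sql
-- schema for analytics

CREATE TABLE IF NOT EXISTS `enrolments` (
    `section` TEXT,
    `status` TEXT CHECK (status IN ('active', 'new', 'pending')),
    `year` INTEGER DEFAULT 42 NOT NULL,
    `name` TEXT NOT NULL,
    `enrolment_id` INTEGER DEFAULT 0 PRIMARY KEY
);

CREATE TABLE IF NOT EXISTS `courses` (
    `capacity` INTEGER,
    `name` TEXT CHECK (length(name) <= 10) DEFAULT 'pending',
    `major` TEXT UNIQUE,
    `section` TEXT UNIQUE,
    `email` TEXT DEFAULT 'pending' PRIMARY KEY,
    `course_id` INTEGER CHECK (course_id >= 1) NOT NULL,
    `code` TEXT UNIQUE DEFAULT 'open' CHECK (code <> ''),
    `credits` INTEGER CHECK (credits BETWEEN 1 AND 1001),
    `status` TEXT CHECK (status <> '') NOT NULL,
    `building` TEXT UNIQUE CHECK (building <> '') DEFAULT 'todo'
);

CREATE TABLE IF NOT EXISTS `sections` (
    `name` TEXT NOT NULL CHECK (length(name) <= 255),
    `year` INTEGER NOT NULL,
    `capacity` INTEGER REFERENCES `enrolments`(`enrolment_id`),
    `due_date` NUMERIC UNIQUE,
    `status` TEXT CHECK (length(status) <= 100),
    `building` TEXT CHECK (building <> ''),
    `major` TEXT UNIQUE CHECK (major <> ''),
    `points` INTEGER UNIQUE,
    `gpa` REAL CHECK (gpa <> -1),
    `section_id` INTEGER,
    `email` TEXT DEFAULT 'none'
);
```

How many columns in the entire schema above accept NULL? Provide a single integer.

enrolments: 2 nullable (section, status — PK (enrolment_id) and explicit NOT NULL columns excluded).
courses: 7 nullable (capacity, name, major, section, code, credits, building — PK (email) and explicit NOT NULL columns excluded).
sections: 9 nullable (capacity, due_date, status, building, major, points, gpa, section_id, email — PK none and explicit NOT NULL columns excluded).
Total: 2 + 7 + 9 = 18.

18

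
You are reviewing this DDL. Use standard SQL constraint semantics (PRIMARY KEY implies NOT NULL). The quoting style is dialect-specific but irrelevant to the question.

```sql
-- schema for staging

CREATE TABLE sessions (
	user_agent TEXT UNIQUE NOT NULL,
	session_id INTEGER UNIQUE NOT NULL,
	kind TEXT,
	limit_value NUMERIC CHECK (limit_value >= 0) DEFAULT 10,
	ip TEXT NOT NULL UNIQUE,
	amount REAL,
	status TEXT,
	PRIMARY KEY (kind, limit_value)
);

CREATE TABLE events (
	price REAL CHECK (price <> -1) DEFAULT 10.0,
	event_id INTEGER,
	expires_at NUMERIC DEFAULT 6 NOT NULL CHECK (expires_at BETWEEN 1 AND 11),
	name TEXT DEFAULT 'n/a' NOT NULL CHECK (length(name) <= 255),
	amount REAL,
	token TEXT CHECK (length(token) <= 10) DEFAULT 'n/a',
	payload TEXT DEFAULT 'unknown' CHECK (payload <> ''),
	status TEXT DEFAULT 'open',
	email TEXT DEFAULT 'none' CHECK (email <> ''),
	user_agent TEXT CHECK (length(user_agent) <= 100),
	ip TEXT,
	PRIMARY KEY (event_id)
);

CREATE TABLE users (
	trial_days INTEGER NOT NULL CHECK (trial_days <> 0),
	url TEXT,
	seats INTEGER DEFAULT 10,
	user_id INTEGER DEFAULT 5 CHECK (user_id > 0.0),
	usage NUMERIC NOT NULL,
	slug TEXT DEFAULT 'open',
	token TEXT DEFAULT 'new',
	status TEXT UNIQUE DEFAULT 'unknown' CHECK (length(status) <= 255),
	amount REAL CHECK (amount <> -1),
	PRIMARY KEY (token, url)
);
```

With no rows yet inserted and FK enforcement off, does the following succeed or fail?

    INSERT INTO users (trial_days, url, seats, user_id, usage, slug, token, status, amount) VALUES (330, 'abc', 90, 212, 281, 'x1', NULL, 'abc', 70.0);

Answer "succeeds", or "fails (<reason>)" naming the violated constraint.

token is explicitly set to NULL, but token is part of the PRIMARY KEY (implied NOT NULL).

fails (NOT NULL on token)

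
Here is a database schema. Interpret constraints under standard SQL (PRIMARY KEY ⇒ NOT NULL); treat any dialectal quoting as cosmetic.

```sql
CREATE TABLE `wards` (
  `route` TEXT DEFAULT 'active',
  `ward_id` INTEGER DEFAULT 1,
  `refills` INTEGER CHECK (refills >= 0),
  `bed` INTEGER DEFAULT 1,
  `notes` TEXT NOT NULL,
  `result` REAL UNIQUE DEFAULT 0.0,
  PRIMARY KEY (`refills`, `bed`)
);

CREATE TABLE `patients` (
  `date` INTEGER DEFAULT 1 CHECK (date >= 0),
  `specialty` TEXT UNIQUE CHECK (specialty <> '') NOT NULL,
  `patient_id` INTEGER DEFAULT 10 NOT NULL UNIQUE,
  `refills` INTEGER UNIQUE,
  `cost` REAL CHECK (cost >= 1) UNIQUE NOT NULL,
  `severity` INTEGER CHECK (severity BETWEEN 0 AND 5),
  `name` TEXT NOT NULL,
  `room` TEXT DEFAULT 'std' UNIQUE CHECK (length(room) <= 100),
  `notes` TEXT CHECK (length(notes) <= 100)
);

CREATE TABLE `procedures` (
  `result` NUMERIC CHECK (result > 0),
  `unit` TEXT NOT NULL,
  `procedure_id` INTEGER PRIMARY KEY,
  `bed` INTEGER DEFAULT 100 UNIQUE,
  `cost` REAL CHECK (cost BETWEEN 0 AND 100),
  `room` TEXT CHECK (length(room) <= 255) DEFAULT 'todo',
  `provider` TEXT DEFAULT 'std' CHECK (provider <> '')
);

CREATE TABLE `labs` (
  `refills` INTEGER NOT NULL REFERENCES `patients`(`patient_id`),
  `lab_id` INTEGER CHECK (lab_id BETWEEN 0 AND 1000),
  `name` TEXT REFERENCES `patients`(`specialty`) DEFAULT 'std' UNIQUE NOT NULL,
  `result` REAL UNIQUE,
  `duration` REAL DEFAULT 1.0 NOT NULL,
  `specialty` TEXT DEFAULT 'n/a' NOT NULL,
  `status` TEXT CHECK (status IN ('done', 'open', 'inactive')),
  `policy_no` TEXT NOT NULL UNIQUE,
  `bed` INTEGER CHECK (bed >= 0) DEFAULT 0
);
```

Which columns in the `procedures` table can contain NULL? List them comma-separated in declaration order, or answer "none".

- result: CHECK does not forbid NULL (a CHECK constraint passes when its expression is NULL) → nullable.
- unit: declared NOT NULL → not nullable.
- procedure_id: part of the PRIMARY KEY, which implies NOT NULL → not nullable.
- bed: UNIQUE does not imply NOT NULL → nullable.
- cost: CHECK does not forbid NULL (a CHECK constraint passes when its expression is NULL) → nullable.
- room: CHECK does not forbid NULL (a CHECK constraint passes when its expression is NULL) → nullable.
- provider: CHECK does not forbid NULL (a CHECK constraint passes when its expression is NULL) → nullable.

result, bed, cost, room, provider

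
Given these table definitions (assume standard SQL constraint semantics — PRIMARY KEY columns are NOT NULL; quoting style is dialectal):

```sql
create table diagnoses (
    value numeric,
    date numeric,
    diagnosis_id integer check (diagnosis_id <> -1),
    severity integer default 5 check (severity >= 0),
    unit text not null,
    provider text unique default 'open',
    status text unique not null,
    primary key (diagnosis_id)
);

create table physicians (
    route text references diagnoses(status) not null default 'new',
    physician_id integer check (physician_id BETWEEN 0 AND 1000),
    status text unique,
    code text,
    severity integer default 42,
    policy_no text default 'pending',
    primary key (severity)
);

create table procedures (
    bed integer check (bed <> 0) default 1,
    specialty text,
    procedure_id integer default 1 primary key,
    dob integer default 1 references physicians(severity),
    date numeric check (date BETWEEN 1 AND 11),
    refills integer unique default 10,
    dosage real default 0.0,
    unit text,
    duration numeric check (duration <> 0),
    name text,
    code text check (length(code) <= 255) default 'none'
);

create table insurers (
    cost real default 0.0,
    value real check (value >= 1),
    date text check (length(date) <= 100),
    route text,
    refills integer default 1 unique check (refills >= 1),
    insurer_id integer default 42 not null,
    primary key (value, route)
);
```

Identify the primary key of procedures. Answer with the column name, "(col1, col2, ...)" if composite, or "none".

procedure_id

procedure_id is declared PRIMARY KEY inline on the column.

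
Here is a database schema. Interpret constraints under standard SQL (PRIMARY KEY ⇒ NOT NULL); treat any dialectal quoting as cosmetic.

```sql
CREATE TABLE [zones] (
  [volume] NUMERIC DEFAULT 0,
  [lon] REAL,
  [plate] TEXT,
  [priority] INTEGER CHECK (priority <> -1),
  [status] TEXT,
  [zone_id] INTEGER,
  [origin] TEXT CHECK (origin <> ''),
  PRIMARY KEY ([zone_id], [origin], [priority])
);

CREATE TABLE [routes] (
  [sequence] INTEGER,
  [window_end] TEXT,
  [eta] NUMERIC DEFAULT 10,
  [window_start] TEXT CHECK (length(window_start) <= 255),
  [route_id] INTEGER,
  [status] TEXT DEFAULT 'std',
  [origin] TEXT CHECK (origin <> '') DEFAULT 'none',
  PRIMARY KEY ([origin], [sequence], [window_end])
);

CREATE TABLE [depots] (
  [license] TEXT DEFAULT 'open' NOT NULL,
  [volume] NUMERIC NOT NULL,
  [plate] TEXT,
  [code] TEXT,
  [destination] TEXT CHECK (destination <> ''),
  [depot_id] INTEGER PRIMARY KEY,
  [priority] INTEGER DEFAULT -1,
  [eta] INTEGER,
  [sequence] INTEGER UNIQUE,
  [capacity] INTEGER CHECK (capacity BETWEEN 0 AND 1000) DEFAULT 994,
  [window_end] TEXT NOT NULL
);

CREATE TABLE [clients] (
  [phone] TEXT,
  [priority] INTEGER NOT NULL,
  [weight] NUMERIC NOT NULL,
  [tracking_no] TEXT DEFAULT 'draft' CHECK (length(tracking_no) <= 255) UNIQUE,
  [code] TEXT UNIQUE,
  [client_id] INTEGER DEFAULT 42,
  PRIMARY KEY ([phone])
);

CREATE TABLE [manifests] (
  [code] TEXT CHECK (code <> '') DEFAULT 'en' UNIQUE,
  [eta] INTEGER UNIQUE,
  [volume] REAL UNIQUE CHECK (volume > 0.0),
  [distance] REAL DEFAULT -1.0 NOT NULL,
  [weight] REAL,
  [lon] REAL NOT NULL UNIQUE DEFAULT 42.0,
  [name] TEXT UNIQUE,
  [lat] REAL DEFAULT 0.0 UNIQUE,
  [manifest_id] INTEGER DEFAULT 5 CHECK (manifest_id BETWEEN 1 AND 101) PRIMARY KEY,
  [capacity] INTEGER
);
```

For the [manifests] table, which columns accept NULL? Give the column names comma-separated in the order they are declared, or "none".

- code: CHECK does not forbid NULL (a CHECK constraint passes when its expression is NULL) → nullable.
- eta: UNIQUE does not imply NOT NULL → nullable.
- volume: CHECK does not forbid NULL (a CHECK constraint passes when its expression is NULL) → nullable.
- distance: declared NOT NULL → not nullable.
- weight: no NOT NULL constraint applies → nullable.
- lon: declared NOT NULL → not nullable.
- name: UNIQUE does not imply NOT NULL → nullable.
- lat: UNIQUE does not imply NOT NULL → nullable.
- manifest_id: part of the PRIMARY KEY, which implies NOT NULL → not nullable.
- capacity: no NOT NULL constraint applies → nullable.

code, eta, volume, weight, name, lat, capacity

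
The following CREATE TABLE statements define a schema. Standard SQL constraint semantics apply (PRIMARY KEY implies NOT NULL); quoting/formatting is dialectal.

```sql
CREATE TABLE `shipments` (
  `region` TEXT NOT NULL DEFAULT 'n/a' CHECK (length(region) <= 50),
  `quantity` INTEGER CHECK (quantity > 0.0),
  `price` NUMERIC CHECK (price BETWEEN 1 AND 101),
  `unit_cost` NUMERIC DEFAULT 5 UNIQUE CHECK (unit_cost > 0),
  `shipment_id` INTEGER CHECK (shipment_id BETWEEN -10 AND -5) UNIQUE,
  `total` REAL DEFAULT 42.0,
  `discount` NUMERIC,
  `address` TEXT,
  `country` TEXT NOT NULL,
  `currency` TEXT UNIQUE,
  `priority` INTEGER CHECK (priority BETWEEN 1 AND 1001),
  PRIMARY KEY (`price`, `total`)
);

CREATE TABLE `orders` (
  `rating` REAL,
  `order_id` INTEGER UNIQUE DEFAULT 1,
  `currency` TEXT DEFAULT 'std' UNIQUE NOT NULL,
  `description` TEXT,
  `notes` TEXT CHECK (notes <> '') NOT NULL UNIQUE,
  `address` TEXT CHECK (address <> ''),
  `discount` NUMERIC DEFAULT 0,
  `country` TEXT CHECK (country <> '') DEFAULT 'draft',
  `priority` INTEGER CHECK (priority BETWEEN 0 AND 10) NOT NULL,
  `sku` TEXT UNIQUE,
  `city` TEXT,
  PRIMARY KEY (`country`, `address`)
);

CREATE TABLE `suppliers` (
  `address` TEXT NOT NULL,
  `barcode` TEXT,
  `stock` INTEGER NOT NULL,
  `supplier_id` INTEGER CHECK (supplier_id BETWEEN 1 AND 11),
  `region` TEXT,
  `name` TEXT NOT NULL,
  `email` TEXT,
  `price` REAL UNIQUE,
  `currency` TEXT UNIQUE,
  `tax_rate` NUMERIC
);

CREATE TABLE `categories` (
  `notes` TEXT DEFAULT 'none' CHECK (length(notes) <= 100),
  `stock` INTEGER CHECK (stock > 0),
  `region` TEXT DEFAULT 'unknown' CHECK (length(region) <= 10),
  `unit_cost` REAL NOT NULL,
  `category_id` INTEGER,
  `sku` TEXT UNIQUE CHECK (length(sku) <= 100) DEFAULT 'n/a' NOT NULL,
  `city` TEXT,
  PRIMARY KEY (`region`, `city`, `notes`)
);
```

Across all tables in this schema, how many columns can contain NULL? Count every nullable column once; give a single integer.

shipments: 7 nullable (quantity, unit_cost, shipment_id, discount, address, currency, priority — PK (price, total) and explicit NOT NULL columns excluded).
orders: 6 nullable (rating, order_id, description, discount, sku, city — PK (country, address) and explicit NOT NULL columns excluded).
suppliers: 7 nullable (barcode, supplier_id, region, email, price, currency, tax_rate — PK none and explicit NOT NULL columns excluded).
categories: 2 nullable (stock, category_id — PK (region, city, notes) and explicit NOT NULL columns excluded).
Total: 7 + 6 + 7 + 2 = 22.

22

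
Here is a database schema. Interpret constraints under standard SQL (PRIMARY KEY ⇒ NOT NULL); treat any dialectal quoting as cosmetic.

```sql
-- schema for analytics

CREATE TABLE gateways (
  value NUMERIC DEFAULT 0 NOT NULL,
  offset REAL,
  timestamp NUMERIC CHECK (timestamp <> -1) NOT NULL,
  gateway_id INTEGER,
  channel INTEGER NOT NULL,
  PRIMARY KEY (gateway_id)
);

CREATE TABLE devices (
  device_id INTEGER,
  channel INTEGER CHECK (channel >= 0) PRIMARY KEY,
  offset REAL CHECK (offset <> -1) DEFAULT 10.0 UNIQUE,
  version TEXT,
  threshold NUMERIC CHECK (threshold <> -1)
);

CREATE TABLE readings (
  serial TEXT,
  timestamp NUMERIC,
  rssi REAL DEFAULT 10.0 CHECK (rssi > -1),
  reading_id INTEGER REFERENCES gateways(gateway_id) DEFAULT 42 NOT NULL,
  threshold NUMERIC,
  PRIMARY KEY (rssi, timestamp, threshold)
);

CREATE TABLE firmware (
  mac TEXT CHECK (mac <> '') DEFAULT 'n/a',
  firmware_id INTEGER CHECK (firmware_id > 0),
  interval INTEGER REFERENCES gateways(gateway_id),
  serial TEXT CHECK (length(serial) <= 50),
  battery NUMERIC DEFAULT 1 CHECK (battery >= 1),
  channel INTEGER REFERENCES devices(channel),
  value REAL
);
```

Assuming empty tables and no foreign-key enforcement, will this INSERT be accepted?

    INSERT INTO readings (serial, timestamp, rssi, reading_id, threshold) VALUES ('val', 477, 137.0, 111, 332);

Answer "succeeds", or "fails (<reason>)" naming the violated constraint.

succeeds

NOT NULL columns: reading_id is supplied; rssi is supplied; threshold is supplied; timestamp is supplied.
CHECK constraints: 137.0 satisfies (rssi > -1).
No constraint is violated.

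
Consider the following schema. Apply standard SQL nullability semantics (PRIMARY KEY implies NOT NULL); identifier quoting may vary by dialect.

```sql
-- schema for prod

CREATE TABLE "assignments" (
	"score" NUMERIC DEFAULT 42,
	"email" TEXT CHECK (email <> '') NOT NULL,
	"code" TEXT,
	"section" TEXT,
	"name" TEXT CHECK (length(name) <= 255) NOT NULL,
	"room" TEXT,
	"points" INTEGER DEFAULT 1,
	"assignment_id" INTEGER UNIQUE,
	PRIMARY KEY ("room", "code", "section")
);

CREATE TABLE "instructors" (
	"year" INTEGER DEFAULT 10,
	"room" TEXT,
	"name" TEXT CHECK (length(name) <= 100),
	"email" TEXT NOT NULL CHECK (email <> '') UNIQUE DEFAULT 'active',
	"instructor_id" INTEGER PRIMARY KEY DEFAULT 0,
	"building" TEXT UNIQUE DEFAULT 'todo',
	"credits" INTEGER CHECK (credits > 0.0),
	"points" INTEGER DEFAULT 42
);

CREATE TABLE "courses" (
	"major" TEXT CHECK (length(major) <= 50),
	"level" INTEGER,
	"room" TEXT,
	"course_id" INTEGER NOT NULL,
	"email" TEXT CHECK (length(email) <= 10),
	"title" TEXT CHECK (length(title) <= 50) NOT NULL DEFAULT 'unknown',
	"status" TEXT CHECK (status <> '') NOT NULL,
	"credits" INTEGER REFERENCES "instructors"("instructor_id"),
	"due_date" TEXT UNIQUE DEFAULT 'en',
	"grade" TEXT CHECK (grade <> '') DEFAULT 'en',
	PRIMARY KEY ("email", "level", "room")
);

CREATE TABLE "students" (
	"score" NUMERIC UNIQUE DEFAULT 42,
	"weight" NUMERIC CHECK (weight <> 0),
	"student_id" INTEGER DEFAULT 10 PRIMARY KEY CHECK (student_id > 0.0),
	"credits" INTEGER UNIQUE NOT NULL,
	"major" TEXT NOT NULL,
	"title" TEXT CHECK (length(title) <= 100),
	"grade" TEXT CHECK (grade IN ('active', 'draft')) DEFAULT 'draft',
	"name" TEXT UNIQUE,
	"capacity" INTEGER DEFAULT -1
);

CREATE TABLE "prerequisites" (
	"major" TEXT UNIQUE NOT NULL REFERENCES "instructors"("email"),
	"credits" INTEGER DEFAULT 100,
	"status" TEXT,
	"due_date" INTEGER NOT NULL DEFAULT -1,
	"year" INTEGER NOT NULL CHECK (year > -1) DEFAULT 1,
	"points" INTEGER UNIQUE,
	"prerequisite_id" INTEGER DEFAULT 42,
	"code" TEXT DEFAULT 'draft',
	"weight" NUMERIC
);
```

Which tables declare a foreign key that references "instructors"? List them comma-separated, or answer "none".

- courses.credits references instructors(instructor_id).
- prerequisites.major references instructors(email).

courses, prerequisites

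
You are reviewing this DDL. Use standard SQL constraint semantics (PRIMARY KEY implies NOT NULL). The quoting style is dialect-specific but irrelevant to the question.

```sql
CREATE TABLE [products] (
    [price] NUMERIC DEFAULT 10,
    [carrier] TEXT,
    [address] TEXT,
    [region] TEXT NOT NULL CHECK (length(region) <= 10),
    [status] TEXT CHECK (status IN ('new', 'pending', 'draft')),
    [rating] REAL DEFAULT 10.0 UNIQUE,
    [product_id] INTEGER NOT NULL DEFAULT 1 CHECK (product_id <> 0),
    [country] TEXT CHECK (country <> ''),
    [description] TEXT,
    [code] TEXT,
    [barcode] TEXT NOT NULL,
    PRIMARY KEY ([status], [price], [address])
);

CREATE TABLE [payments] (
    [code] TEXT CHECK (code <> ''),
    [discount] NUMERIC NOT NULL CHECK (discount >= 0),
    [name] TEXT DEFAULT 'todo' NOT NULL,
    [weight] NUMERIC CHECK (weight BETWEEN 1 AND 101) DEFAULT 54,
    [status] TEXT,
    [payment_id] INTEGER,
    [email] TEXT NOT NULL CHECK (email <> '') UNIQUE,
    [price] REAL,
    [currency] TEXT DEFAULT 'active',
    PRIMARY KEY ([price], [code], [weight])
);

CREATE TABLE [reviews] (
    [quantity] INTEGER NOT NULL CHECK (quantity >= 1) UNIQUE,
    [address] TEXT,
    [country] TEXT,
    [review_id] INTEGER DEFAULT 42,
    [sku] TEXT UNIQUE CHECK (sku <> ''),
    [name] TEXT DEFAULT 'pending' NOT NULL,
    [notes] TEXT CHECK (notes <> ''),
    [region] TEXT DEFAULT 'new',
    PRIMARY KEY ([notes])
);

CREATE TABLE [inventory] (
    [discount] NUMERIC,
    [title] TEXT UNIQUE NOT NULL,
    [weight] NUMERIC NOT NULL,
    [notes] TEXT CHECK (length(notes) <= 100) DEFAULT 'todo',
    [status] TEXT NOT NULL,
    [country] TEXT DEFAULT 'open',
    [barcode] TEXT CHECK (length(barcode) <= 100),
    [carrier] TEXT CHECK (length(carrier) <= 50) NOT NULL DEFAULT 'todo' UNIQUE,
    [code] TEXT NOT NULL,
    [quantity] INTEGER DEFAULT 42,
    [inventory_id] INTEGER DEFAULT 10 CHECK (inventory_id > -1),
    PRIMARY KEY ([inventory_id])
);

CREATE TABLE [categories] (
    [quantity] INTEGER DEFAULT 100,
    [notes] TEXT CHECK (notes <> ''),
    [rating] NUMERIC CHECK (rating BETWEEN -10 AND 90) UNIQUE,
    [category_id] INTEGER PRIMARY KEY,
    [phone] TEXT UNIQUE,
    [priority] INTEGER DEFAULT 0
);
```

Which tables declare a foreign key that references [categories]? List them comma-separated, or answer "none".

none

No REFERENCES clause anywhere in the schema names categories.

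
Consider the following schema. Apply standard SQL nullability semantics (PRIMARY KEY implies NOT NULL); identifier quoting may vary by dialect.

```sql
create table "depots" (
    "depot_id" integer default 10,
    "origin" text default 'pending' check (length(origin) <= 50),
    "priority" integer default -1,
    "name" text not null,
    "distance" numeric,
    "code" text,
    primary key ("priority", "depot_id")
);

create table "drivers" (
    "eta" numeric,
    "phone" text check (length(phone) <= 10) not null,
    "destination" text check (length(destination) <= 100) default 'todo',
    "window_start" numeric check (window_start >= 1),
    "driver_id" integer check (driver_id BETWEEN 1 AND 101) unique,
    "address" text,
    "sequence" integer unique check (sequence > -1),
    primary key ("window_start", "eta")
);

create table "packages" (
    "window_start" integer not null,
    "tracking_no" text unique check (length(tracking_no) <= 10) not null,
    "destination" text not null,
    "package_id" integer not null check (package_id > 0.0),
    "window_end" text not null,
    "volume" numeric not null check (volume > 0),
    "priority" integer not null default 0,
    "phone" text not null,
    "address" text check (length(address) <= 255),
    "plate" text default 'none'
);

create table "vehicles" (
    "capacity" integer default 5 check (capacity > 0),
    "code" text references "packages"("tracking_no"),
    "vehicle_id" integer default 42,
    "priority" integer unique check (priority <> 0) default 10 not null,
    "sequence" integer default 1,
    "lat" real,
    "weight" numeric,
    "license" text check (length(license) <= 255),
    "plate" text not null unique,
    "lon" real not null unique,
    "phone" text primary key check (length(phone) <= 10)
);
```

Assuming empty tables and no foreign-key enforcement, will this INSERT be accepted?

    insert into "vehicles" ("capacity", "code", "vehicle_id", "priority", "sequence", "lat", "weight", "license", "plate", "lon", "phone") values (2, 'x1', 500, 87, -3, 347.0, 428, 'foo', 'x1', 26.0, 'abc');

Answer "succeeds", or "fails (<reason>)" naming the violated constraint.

NOT NULL columns: lon is supplied; phone is supplied; plate is supplied; priority is supplied.
CHECK constraints: 2 satisfies (capacity > 0); 87 satisfies (priority <> 0); 'foo' satisfies (length(license) <= 255); 'abc' satisfies (length(phone) <= 10).
No constraint is violated.

succeeds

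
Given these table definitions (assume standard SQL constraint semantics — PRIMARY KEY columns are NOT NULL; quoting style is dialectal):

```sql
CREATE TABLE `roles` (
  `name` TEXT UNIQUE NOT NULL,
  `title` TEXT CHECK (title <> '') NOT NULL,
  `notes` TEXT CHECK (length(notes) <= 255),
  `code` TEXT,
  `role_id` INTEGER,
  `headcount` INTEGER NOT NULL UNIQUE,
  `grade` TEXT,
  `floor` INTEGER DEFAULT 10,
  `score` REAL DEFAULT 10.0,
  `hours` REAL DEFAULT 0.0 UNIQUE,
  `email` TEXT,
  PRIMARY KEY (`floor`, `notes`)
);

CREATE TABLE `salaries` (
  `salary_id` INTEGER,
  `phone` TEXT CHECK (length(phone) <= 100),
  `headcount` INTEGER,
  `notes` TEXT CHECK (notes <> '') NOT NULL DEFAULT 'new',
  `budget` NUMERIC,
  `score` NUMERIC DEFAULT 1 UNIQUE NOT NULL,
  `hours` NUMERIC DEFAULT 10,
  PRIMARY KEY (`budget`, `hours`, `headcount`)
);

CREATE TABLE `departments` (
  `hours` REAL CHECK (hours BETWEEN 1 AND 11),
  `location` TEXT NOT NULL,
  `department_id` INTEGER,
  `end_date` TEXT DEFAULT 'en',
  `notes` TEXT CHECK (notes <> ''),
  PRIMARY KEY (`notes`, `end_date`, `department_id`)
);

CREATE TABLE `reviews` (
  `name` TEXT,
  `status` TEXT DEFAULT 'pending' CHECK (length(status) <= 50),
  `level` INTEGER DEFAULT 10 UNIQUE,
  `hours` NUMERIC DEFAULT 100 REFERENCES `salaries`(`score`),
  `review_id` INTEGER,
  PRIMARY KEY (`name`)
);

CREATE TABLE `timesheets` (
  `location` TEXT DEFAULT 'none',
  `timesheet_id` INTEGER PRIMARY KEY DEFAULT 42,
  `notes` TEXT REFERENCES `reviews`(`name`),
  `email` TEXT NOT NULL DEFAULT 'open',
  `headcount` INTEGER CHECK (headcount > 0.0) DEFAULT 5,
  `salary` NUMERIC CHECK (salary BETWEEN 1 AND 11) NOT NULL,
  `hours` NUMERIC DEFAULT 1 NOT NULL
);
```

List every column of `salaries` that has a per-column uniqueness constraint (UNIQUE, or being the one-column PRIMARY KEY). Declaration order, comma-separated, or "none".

- salary_id: no UNIQUE or single-column PK constraint.
- phone: no UNIQUE or single-column PK constraint.
- headcount: part of a composite PRIMARY KEY — only the tuple is unique, not this column on its own.
- notes: no UNIQUE or single-column PK constraint.
- budget: part of a composite PRIMARY KEY — only the tuple is unique, not this column on its own.
- score: declared UNIQUE → unique.
- hours: part of a composite PRIMARY KEY — only the tuple is unique, not this column on its own.

score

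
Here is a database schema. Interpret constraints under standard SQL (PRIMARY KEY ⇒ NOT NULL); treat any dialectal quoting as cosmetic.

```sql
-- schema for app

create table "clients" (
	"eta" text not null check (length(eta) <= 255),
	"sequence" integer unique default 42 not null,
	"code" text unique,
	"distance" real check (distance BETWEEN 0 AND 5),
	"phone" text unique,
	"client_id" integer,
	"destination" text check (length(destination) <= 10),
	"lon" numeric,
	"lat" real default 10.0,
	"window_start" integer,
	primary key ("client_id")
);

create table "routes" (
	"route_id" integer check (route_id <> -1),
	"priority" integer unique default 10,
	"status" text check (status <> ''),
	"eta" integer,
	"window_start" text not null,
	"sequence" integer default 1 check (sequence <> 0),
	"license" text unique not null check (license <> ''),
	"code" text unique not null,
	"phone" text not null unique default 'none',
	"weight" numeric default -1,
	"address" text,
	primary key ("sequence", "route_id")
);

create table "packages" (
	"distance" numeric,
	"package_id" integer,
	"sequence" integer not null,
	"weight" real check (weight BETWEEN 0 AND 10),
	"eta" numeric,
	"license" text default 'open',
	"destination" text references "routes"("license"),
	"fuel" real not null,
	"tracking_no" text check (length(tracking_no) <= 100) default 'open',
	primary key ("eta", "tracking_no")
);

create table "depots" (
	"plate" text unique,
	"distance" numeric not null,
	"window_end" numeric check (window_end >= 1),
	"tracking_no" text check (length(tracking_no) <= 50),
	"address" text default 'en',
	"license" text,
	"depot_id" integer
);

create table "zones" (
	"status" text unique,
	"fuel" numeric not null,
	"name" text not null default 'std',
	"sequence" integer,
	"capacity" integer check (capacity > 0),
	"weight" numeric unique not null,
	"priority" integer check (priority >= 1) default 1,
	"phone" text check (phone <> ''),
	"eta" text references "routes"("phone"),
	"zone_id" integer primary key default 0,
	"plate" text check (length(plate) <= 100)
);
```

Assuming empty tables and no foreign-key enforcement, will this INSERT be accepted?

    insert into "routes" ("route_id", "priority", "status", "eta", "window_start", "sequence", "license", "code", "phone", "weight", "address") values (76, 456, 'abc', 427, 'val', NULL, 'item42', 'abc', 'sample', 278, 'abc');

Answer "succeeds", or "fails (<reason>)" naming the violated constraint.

fails (NOT NULL on sequence)

sequence is explicitly set to NULL, but sequence is part of the PRIMARY KEY (implied NOT NULL).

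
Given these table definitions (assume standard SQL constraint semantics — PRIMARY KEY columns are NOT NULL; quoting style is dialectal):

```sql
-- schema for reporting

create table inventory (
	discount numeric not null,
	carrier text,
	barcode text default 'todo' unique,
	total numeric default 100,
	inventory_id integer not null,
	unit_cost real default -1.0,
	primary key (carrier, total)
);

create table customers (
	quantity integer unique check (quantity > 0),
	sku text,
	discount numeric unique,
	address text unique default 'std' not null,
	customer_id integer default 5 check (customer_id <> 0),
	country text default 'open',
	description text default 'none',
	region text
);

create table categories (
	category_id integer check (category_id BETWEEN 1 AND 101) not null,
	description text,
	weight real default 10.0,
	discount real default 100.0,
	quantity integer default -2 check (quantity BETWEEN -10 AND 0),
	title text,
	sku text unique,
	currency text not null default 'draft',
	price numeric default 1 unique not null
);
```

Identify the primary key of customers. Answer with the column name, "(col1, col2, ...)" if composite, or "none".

No column is declared PRIMARY KEY inline, and there is no table-level PRIMARY KEY clause in customers.

none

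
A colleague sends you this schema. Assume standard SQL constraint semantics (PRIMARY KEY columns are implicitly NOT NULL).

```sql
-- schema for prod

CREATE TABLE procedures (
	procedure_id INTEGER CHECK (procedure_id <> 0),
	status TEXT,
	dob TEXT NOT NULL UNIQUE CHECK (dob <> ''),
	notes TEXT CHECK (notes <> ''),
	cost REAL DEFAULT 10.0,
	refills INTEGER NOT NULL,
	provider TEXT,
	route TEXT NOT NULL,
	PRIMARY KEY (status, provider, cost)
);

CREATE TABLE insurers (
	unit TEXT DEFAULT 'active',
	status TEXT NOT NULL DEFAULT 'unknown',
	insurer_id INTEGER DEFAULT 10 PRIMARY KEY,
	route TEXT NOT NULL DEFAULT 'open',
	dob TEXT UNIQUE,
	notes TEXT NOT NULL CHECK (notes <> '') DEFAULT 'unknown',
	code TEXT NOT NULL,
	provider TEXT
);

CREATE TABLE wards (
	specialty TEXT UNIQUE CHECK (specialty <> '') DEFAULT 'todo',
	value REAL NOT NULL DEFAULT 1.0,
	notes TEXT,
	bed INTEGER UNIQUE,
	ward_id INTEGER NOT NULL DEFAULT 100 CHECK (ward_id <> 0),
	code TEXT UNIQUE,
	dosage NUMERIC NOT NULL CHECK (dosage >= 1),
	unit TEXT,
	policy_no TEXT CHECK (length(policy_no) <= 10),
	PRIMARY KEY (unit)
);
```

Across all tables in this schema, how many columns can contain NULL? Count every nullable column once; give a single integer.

10

procedures: 2 nullable (procedure_id, notes — PK (status, provider, cost) and explicit NOT NULL columns excluded).
insurers: 3 nullable (unit, dob, provider — PK (insurer_id) and explicit NOT NULL columns excluded).
wards: 5 nullable (specialty, notes, bed, code, policy_no — PK (unit) and explicit NOT NULL columns excluded).
Total: 2 + 3 + 5 = 10.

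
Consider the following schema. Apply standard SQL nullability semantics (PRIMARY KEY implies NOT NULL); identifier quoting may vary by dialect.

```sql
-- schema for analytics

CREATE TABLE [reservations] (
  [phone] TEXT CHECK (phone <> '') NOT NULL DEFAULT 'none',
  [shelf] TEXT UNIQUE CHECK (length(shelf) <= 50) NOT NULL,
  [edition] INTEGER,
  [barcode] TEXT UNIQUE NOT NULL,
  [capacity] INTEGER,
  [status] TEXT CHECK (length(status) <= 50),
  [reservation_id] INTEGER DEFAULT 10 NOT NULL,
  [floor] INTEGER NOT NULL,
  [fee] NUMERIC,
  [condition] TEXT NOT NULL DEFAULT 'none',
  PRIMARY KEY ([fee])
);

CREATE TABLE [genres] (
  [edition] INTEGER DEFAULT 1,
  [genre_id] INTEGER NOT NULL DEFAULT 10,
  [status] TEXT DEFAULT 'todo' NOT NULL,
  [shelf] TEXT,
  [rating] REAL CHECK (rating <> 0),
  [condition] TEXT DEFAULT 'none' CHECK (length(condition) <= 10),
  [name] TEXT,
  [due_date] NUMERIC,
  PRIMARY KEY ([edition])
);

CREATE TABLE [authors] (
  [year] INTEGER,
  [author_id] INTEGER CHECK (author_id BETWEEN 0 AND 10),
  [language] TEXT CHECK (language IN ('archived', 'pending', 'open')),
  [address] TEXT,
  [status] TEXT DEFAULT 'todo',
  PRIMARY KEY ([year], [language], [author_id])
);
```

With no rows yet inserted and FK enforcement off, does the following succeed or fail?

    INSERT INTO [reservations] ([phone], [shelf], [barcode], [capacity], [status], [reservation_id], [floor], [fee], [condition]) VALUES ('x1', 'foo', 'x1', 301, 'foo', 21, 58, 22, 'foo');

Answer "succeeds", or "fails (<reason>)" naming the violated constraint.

succeeds

NOT NULL columns: barcode is supplied; condition is supplied; fee is supplied; floor is supplied; phone is supplied; reservation_id is supplied; shelf is supplied.
CHECK constraints: 'x1' satisfies (phone <> ''); 'foo' satisfies (length(shelf) <= 50); 'foo' satisfies (length(status) <= 50).
No constraint is violated.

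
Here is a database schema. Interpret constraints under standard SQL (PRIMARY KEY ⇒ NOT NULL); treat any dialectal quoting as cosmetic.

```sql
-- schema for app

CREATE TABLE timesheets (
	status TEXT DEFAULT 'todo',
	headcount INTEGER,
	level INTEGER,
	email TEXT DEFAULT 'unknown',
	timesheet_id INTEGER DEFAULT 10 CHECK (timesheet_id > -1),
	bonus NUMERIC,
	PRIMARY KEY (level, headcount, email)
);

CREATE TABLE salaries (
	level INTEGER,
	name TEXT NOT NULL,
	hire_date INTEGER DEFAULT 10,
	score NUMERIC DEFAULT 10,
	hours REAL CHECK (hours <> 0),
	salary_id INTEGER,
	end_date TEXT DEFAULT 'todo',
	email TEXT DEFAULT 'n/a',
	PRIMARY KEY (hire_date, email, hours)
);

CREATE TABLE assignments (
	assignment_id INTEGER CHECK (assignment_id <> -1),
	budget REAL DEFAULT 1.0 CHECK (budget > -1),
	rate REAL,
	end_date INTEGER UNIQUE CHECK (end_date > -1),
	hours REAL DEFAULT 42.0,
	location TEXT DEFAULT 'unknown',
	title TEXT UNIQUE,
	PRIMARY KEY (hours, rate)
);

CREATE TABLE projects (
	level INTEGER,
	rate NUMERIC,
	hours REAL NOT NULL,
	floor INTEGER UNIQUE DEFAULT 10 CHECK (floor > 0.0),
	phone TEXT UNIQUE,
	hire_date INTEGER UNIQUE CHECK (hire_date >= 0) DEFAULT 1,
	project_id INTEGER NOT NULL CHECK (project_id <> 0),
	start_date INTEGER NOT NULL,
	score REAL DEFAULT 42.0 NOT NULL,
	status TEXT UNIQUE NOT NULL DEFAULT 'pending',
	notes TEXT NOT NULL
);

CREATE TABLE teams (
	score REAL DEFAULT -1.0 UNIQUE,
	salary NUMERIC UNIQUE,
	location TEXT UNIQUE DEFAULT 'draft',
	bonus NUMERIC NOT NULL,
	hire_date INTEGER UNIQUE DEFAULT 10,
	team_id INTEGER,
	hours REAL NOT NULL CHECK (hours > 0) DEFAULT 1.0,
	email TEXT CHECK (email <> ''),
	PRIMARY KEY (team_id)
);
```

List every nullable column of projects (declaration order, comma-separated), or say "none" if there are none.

- level: no NOT NULL constraint applies → nullable.
- rate: no NOT NULL constraint applies → nullable.
- hours: declared NOT NULL → not nullable.
- floor: CHECK does not forbid NULL (a CHECK constraint passes when its expression is NULL) → nullable.
- phone: UNIQUE does not imply NOT NULL → nullable.
- hire_date: CHECK does not forbid NULL (a CHECK constraint passes when its expression is NULL) → nullable.
- project_id: declared NOT NULL → not nullable.
- start_date: declared NOT NULL → not nullable.
- score: declared NOT NULL → not nullable.
- status: declared NOT NULL → not nullable.
- notes: declared NOT NULL → not nullable.

level, rate, floor, phone, hire_date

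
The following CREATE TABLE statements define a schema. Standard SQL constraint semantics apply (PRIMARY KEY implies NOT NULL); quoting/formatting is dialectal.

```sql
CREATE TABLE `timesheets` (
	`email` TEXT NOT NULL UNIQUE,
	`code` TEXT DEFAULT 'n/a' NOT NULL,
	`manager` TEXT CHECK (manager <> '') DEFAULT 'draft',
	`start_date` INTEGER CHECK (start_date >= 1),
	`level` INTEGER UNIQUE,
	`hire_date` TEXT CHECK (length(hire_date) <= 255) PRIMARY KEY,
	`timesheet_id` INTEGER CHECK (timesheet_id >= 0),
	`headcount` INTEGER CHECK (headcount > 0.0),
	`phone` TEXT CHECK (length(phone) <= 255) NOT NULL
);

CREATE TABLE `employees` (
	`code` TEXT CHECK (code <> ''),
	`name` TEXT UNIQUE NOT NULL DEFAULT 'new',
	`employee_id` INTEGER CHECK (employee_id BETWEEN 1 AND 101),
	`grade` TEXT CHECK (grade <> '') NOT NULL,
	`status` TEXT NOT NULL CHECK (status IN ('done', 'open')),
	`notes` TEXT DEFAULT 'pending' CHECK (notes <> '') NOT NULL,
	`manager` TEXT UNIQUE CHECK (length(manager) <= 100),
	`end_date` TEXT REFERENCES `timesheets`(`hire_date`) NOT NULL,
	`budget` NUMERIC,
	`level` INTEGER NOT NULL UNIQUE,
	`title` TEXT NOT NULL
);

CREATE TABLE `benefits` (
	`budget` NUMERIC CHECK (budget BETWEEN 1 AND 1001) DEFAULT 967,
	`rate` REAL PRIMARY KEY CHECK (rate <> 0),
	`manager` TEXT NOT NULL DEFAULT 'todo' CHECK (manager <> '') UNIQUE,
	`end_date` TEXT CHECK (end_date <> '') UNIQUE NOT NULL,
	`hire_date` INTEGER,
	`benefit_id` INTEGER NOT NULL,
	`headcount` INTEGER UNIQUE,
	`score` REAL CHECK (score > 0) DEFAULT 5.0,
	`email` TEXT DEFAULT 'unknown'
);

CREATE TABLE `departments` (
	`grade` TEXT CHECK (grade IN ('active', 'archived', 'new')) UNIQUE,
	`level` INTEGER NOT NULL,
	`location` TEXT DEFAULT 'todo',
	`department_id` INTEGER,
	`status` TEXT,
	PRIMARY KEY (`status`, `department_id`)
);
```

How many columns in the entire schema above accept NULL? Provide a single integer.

16

timesheets: 5 nullable (manager, start_date, level, timesheet_id, headcount — PK (hire_date) and explicit NOT NULL columns excluded).
employees: 4 nullable (code, employee_id, manager, budget — PK none and explicit NOT NULL columns excluded).
benefits: 5 nullable (budget, hire_date, headcount, score, email — PK (rate) and explicit NOT NULL columns excluded).
departments: 2 nullable (grade, location — PK (status, department_id) and explicit NOT NULL columns excluded).
Total: 5 + 4 + 5 + 2 = 16.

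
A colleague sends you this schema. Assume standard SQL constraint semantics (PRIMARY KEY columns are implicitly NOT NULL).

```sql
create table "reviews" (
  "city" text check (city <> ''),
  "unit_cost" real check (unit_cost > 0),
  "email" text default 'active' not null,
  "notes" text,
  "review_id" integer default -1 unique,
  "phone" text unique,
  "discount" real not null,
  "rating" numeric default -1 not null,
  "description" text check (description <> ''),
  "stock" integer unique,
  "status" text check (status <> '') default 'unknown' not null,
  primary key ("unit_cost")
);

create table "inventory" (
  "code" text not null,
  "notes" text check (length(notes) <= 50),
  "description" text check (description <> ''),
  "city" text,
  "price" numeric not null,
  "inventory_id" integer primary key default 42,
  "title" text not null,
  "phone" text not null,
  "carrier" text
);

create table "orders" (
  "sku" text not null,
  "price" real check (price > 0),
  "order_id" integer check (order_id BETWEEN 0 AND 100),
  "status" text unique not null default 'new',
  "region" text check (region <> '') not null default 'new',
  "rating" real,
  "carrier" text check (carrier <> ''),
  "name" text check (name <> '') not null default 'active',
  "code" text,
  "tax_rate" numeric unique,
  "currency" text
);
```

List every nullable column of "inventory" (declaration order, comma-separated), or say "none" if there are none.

notes, description, city, carrier

- code: declared NOT NULL → not nullable.
- notes: CHECK does not forbid NULL (a CHECK constraint passes when its expression is NULL) → nullable.
- description: CHECK does not forbid NULL (a CHECK constraint passes when its expression is NULL) → nullable.
- city: no NOT NULL constraint applies → nullable.
- price: declared NOT NULL → not nullable.
- inventory_id: part of the PRIMARY KEY, which implies NOT NULL → not nullable.
- title: declared NOT NULL → not nullable.
- phone: declared NOT NULL → not nullable.
- carrier: no NOT NULL constraint applies → nullable.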